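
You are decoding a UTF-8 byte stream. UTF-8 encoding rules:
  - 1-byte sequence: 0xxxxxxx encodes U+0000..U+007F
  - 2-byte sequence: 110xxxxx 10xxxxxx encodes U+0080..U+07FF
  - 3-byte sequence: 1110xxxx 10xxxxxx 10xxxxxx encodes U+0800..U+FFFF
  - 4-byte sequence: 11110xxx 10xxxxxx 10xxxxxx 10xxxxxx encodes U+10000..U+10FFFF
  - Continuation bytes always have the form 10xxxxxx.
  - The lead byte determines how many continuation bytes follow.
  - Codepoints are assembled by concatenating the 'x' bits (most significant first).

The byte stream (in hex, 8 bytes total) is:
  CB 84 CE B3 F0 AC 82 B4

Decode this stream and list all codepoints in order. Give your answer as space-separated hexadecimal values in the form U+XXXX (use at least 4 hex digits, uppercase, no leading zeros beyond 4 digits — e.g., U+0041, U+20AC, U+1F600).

Byte[0]=CB: 2-byte lead, need 1 cont bytes. acc=0xB
Byte[1]=84: continuation. acc=(acc<<6)|0x04=0x2C4
Completed: cp=U+02C4 (starts at byte 0)
Byte[2]=CE: 2-byte lead, need 1 cont bytes. acc=0xE
Byte[3]=B3: continuation. acc=(acc<<6)|0x33=0x3B3
Completed: cp=U+03B3 (starts at byte 2)
Byte[4]=F0: 4-byte lead, need 3 cont bytes. acc=0x0
Byte[5]=AC: continuation. acc=(acc<<6)|0x2C=0x2C
Byte[6]=82: continuation. acc=(acc<<6)|0x02=0xB02
Byte[7]=B4: continuation. acc=(acc<<6)|0x34=0x2C0B4
Completed: cp=U+2C0B4 (starts at byte 4)

Answer: U+02C4 U+03B3 U+2C0B4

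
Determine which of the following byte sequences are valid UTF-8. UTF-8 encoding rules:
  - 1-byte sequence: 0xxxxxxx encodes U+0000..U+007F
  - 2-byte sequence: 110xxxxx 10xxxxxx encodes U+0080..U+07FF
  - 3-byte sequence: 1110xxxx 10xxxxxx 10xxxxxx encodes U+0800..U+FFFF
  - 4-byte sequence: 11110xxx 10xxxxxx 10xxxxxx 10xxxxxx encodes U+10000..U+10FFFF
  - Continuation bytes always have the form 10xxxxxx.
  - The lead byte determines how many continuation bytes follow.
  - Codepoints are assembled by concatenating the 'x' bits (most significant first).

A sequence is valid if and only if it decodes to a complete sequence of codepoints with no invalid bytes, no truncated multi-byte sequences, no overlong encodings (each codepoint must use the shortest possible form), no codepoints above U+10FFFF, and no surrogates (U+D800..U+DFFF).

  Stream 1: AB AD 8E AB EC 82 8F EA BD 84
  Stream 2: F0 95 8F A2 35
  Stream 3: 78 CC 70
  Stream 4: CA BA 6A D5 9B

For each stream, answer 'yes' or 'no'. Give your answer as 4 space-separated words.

Answer: no yes no yes

Derivation:
Stream 1: error at byte offset 0. INVALID
Stream 2: decodes cleanly. VALID
Stream 3: error at byte offset 2. INVALID
Stream 4: decodes cleanly. VALID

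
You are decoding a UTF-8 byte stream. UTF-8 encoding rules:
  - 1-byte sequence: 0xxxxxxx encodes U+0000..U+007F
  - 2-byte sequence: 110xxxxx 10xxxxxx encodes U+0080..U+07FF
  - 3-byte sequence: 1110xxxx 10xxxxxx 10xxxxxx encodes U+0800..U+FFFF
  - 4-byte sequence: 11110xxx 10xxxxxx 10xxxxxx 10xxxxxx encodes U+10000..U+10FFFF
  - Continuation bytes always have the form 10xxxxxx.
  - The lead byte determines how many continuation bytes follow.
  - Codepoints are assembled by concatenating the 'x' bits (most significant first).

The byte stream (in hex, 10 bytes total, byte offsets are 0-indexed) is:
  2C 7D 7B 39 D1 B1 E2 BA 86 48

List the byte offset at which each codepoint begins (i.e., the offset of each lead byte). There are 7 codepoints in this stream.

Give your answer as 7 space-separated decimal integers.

Answer: 0 1 2 3 4 6 9

Derivation:
Byte[0]=2C: 1-byte ASCII. cp=U+002C
Byte[1]=7D: 1-byte ASCII. cp=U+007D
Byte[2]=7B: 1-byte ASCII. cp=U+007B
Byte[3]=39: 1-byte ASCII. cp=U+0039
Byte[4]=D1: 2-byte lead, need 1 cont bytes. acc=0x11
Byte[5]=B1: continuation. acc=(acc<<6)|0x31=0x471
Completed: cp=U+0471 (starts at byte 4)
Byte[6]=E2: 3-byte lead, need 2 cont bytes. acc=0x2
Byte[7]=BA: continuation. acc=(acc<<6)|0x3A=0xBA
Byte[8]=86: continuation. acc=(acc<<6)|0x06=0x2E86
Completed: cp=U+2E86 (starts at byte 6)
Byte[9]=48: 1-byte ASCII. cp=U+0048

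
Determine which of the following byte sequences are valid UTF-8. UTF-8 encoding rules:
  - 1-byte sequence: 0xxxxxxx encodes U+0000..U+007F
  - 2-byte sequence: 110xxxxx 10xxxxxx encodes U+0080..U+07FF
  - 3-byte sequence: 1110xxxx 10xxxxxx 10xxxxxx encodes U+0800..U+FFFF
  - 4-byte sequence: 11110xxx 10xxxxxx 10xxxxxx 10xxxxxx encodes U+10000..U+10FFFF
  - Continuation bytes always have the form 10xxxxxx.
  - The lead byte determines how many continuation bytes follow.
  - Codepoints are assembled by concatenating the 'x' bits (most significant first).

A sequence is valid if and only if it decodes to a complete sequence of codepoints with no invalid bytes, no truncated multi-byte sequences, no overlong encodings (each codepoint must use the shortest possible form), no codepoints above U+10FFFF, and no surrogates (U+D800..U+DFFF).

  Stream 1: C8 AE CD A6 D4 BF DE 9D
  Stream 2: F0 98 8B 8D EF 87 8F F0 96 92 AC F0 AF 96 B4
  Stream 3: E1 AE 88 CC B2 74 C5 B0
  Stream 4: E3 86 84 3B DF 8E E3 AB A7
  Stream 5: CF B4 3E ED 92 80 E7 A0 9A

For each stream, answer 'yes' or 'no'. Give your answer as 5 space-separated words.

Stream 1: decodes cleanly. VALID
Stream 2: decodes cleanly. VALID
Stream 3: decodes cleanly. VALID
Stream 4: decodes cleanly. VALID
Stream 5: decodes cleanly. VALID

Answer: yes yes yes yes yes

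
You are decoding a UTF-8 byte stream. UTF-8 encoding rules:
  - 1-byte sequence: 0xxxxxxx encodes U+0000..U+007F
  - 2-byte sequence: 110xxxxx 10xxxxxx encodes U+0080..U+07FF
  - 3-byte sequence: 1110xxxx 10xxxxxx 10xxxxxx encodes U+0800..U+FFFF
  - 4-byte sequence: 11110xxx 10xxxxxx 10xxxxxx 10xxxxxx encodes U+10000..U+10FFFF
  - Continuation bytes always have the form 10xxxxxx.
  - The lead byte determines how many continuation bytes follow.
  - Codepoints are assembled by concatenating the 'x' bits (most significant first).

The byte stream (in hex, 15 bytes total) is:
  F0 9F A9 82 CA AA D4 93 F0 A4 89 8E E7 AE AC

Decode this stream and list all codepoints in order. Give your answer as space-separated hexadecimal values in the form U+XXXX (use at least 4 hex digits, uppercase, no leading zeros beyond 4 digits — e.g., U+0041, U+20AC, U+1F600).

Byte[0]=F0: 4-byte lead, need 3 cont bytes. acc=0x0
Byte[1]=9F: continuation. acc=(acc<<6)|0x1F=0x1F
Byte[2]=A9: continuation. acc=(acc<<6)|0x29=0x7E9
Byte[3]=82: continuation. acc=(acc<<6)|0x02=0x1FA42
Completed: cp=U+1FA42 (starts at byte 0)
Byte[4]=CA: 2-byte lead, need 1 cont bytes. acc=0xA
Byte[5]=AA: continuation. acc=(acc<<6)|0x2A=0x2AA
Completed: cp=U+02AA (starts at byte 4)
Byte[6]=D4: 2-byte lead, need 1 cont bytes. acc=0x14
Byte[7]=93: continuation. acc=(acc<<6)|0x13=0x513
Completed: cp=U+0513 (starts at byte 6)
Byte[8]=F0: 4-byte lead, need 3 cont bytes. acc=0x0
Byte[9]=A4: continuation. acc=(acc<<6)|0x24=0x24
Byte[10]=89: continuation. acc=(acc<<6)|0x09=0x909
Byte[11]=8E: continuation. acc=(acc<<6)|0x0E=0x2424E
Completed: cp=U+2424E (starts at byte 8)
Byte[12]=E7: 3-byte lead, need 2 cont bytes. acc=0x7
Byte[13]=AE: continuation. acc=(acc<<6)|0x2E=0x1EE
Byte[14]=AC: continuation. acc=(acc<<6)|0x2C=0x7BAC
Completed: cp=U+7BAC (starts at byte 12)

Answer: U+1FA42 U+02AA U+0513 U+2424E U+7BAC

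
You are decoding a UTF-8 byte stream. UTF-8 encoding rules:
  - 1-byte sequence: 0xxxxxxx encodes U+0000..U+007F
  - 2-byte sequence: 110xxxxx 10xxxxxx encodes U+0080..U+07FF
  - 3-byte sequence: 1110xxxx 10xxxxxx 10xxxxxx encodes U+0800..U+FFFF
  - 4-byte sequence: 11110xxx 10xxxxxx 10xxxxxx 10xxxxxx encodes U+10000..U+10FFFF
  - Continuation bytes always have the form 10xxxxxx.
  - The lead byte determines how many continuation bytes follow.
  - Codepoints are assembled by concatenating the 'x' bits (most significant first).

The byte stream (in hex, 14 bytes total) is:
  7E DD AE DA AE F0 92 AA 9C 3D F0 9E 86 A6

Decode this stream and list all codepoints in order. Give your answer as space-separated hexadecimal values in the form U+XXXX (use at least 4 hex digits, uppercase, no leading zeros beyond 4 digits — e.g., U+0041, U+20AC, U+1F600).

Byte[0]=7E: 1-byte ASCII. cp=U+007E
Byte[1]=DD: 2-byte lead, need 1 cont bytes. acc=0x1D
Byte[2]=AE: continuation. acc=(acc<<6)|0x2E=0x76E
Completed: cp=U+076E (starts at byte 1)
Byte[3]=DA: 2-byte lead, need 1 cont bytes. acc=0x1A
Byte[4]=AE: continuation. acc=(acc<<6)|0x2E=0x6AE
Completed: cp=U+06AE (starts at byte 3)
Byte[5]=F0: 4-byte lead, need 3 cont bytes. acc=0x0
Byte[6]=92: continuation. acc=(acc<<6)|0x12=0x12
Byte[7]=AA: continuation. acc=(acc<<6)|0x2A=0x4AA
Byte[8]=9C: continuation. acc=(acc<<6)|0x1C=0x12A9C
Completed: cp=U+12A9C (starts at byte 5)
Byte[9]=3D: 1-byte ASCII. cp=U+003D
Byte[10]=F0: 4-byte lead, need 3 cont bytes. acc=0x0
Byte[11]=9E: continuation. acc=(acc<<6)|0x1E=0x1E
Byte[12]=86: continuation. acc=(acc<<6)|0x06=0x786
Byte[13]=A6: continuation. acc=(acc<<6)|0x26=0x1E1A6
Completed: cp=U+1E1A6 (starts at byte 10)

Answer: U+007E U+076E U+06AE U+12A9C U+003D U+1E1A6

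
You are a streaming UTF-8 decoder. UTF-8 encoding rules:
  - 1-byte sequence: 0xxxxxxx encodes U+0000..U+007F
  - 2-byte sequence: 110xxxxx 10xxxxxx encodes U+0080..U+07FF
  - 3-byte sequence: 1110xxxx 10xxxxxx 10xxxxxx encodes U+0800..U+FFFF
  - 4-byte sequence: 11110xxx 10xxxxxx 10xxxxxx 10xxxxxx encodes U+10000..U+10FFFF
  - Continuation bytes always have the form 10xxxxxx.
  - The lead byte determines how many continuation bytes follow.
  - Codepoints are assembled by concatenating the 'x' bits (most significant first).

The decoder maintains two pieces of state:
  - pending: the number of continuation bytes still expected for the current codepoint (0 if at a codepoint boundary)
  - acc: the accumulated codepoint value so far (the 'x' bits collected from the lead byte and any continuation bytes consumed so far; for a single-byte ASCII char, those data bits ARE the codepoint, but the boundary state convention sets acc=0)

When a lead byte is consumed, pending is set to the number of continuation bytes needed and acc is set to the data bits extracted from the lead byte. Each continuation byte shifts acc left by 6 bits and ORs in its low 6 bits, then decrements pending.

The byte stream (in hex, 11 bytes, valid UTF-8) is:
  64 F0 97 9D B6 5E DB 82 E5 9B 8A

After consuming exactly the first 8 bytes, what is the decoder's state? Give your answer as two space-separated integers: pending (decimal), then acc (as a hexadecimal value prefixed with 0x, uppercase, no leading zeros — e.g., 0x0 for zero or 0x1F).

Answer: 0 0x6C2

Derivation:
Byte[0]=64: 1-byte. pending=0, acc=0x0
Byte[1]=F0: 4-byte lead. pending=3, acc=0x0
Byte[2]=97: continuation. acc=(acc<<6)|0x17=0x17, pending=2
Byte[3]=9D: continuation. acc=(acc<<6)|0x1D=0x5DD, pending=1
Byte[4]=B6: continuation. acc=(acc<<6)|0x36=0x17776, pending=0
Byte[5]=5E: 1-byte. pending=0, acc=0x0
Byte[6]=DB: 2-byte lead. pending=1, acc=0x1B
Byte[7]=82: continuation. acc=(acc<<6)|0x02=0x6C2, pending=0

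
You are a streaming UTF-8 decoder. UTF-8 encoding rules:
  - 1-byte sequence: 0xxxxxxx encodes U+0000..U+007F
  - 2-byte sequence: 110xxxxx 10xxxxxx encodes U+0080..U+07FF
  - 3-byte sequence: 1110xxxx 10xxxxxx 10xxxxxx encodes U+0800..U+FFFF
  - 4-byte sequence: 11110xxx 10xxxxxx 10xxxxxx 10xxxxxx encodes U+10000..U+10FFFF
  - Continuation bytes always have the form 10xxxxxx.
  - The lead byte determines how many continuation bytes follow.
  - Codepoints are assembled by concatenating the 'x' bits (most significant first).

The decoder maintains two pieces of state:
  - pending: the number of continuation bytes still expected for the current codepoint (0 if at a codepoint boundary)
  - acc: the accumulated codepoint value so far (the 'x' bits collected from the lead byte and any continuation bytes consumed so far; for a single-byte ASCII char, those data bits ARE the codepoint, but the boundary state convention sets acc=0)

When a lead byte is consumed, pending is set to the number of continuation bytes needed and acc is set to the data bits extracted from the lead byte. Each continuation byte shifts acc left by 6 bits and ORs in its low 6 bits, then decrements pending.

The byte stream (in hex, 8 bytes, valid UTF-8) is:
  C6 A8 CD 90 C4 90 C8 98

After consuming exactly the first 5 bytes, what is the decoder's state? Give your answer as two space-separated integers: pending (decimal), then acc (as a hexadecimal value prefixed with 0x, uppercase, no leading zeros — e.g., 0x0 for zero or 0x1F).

Answer: 1 0x4

Derivation:
Byte[0]=C6: 2-byte lead. pending=1, acc=0x6
Byte[1]=A8: continuation. acc=(acc<<6)|0x28=0x1A8, pending=0
Byte[2]=CD: 2-byte lead. pending=1, acc=0xD
Byte[3]=90: continuation. acc=(acc<<6)|0x10=0x350, pending=0
Byte[4]=C4: 2-byte lead. pending=1, acc=0x4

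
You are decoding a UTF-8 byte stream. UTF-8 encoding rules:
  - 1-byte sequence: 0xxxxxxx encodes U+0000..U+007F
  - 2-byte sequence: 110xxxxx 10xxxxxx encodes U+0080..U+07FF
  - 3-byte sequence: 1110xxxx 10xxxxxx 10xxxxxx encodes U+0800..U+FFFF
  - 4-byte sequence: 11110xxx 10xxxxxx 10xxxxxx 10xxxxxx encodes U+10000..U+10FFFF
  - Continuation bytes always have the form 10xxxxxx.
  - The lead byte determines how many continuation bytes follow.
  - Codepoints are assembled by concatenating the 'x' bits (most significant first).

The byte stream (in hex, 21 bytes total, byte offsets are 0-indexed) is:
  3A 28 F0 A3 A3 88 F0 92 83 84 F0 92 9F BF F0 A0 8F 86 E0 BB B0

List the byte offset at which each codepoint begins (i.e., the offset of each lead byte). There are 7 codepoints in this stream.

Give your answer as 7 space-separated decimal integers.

Answer: 0 1 2 6 10 14 18

Derivation:
Byte[0]=3A: 1-byte ASCII. cp=U+003A
Byte[1]=28: 1-byte ASCII. cp=U+0028
Byte[2]=F0: 4-byte lead, need 3 cont bytes. acc=0x0
Byte[3]=A3: continuation. acc=(acc<<6)|0x23=0x23
Byte[4]=A3: continuation. acc=(acc<<6)|0x23=0x8E3
Byte[5]=88: continuation. acc=(acc<<6)|0x08=0x238C8
Completed: cp=U+238C8 (starts at byte 2)
Byte[6]=F0: 4-byte lead, need 3 cont bytes. acc=0x0
Byte[7]=92: continuation. acc=(acc<<6)|0x12=0x12
Byte[8]=83: continuation. acc=(acc<<6)|0x03=0x483
Byte[9]=84: continuation. acc=(acc<<6)|0x04=0x120C4
Completed: cp=U+120C4 (starts at byte 6)
Byte[10]=F0: 4-byte lead, need 3 cont bytes. acc=0x0
Byte[11]=92: continuation. acc=(acc<<6)|0x12=0x12
Byte[12]=9F: continuation. acc=(acc<<6)|0x1F=0x49F
Byte[13]=BF: continuation. acc=(acc<<6)|0x3F=0x127FF
Completed: cp=U+127FF (starts at byte 10)
Byte[14]=F0: 4-byte lead, need 3 cont bytes. acc=0x0
Byte[15]=A0: continuation. acc=(acc<<6)|0x20=0x20
Byte[16]=8F: continuation. acc=(acc<<6)|0x0F=0x80F
Byte[17]=86: continuation. acc=(acc<<6)|0x06=0x203C6
Completed: cp=U+203C6 (starts at byte 14)
Byte[18]=E0: 3-byte lead, need 2 cont bytes. acc=0x0
Byte[19]=BB: continuation. acc=(acc<<6)|0x3B=0x3B
Byte[20]=B0: continuation. acc=(acc<<6)|0x30=0xEF0
Completed: cp=U+0EF0 (starts at byte 18)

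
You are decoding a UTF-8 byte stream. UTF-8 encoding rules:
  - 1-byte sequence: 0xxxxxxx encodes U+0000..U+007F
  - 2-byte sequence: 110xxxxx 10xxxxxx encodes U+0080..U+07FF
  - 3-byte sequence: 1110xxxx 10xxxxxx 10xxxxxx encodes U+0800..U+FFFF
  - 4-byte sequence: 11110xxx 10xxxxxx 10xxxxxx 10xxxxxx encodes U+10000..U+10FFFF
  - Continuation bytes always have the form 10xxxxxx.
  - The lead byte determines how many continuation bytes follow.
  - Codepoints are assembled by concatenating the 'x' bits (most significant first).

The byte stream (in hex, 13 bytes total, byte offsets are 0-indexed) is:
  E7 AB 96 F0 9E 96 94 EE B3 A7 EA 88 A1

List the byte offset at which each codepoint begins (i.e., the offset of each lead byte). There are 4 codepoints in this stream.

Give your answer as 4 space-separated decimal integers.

Answer: 0 3 7 10

Derivation:
Byte[0]=E7: 3-byte lead, need 2 cont bytes. acc=0x7
Byte[1]=AB: continuation. acc=(acc<<6)|0x2B=0x1EB
Byte[2]=96: continuation. acc=(acc<<6)|0x16=0x7AD6
Completed: cp=U+7AD6 (starts at byte 0)
Byte[3]=F0: 4-byte lead, need 3 cont bytes. acc=0x0
Byte[4]=9E: continuation. acc=(acc<<6)|0x1E=0x1E
Byte[5]=96: continuation. acc=(acc<<6)|0x16=0x796
Byte[6]=94: continuation. acc=(acc<<6)|0x14=0x1E594
Completed: cp=U+1E594 (starts at byte 3)
Byte[7]=EE: 3-byte lead, need 2 cont bytes. acc=0xE
Byte[8]=B3: continuation. acc=(acc<<6)|0x33=0x3B3
Byte[9]=A7: continuation. acc=(acc<<6)|0x27=0xECE7
Completed: cp=U+ECE7 (starts at byte 7)
Byte[10]=EA: 3-byte lead, need 2 cont bytes. acc=0xA
Byte[11]=88: continuation. acc=(acc<<6)|0x08=0x288
Byte[12]=A1: continuation. acc=(acc<<6)|0x21=0xA221
Completed: cp=U+A221 (starts at byte 10)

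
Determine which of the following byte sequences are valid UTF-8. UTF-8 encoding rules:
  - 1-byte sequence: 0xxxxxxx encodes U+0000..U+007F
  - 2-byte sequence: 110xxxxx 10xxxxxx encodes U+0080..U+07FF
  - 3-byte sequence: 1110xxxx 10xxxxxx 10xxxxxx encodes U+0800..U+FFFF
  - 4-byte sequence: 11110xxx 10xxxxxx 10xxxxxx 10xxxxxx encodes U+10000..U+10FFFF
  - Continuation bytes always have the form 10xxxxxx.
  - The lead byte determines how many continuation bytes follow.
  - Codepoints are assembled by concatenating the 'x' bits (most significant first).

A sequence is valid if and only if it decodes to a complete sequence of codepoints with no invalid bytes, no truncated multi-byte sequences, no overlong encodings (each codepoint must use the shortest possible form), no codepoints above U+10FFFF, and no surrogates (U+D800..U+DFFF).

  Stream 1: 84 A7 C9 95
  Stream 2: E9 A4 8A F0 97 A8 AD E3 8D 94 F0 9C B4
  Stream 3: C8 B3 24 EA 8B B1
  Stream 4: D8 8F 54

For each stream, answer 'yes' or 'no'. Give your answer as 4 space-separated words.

Stream 1: error at byte offset 0. INVALID
Stream 2: error at byte offset 13. INVALID
Stream 3: decodes cleanly. VALID
Stream 4: decodes cleanly. VALID

Answer: no no yes yes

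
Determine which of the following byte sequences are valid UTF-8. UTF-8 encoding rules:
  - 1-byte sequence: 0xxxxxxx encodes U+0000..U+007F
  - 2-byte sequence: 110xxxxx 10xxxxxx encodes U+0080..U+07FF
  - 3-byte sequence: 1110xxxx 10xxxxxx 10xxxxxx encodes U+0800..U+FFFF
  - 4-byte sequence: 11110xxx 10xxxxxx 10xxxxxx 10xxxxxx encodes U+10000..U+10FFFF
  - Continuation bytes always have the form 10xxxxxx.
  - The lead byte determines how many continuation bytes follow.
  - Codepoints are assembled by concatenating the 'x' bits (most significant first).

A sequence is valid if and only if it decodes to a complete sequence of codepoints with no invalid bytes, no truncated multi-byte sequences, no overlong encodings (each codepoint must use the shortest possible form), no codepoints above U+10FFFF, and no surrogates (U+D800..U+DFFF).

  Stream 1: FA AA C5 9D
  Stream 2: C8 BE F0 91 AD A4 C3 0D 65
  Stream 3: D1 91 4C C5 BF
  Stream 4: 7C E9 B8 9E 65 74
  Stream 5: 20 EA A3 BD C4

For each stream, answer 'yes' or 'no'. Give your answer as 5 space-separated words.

Answer: no no yes yes no

Derivation:
Stream 1: error at byte offset 0. INVALID
Stream 2: error at byte offset 7. INVALID
Stream 3: decodes cleanly. VALID
Stream 4: decodes cleanly. VALID
Stream 5: error at byte offset 5. INVALID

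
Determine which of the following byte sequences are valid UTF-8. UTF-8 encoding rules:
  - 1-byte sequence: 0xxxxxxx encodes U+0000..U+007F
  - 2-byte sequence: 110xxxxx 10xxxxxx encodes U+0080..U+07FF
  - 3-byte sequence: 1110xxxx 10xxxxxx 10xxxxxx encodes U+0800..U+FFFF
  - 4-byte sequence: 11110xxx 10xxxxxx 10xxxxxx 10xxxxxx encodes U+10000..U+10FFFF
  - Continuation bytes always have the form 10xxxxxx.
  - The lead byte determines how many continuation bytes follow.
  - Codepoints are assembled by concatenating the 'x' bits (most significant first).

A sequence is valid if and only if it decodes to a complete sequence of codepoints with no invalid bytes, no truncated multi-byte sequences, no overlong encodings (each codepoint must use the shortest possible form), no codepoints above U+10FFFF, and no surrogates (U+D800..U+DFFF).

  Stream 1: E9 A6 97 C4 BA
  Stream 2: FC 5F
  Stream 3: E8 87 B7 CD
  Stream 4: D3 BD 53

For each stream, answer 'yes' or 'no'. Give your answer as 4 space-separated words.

Answer: yes no no yes

Derivation:
Stream 1: decodes cleanly. VALID
Stream 2: error at byte offset 0. INVALID
Stream 3: error at byte offset 4. INVALID
Stream 4: decodes cleanly. VALID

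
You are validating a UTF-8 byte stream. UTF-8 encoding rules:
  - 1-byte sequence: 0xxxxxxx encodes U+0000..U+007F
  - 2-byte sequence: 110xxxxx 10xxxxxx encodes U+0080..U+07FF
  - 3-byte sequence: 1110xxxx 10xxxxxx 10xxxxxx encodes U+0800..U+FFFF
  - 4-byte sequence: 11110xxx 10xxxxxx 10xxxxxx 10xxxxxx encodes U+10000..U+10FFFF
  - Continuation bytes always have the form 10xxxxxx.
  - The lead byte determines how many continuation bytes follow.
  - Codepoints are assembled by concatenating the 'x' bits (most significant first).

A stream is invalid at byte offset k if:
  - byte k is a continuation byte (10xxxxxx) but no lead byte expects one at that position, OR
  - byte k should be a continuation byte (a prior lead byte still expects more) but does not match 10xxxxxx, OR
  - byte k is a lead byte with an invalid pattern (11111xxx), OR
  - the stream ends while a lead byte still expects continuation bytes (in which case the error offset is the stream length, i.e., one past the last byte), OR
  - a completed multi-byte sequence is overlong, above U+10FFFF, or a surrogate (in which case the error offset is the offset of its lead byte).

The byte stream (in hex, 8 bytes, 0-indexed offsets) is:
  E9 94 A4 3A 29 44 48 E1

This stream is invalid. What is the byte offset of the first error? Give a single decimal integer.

Byte[0]=E9: 3-byte lead, need 2 cont bytes. acc=0x9
Byte[1]=94: continuation. acc=(acc<<6)|0x14=0x254
Byte[2]=A4: continuation. acc=(acc<<6)|0x24=0x9524
Completed: cp=U+9524 (starts at byte 0)
Byte[3]=3A: 1-byte ASCII. cp=U+003A
Byte[4]=29: 1-byte ASCII. cp=U+0029
Byte[5]=44: 1-byte ASCII. cp=U+0044
Byte[6]=48: 1-byte ASCII. cp=U+0048
Byte[7]=E1: 3-byte lead, need 2 cont bytes. acc=0x1
Byte[8]: stream ended, expected continuation. INVALID

Answer: 8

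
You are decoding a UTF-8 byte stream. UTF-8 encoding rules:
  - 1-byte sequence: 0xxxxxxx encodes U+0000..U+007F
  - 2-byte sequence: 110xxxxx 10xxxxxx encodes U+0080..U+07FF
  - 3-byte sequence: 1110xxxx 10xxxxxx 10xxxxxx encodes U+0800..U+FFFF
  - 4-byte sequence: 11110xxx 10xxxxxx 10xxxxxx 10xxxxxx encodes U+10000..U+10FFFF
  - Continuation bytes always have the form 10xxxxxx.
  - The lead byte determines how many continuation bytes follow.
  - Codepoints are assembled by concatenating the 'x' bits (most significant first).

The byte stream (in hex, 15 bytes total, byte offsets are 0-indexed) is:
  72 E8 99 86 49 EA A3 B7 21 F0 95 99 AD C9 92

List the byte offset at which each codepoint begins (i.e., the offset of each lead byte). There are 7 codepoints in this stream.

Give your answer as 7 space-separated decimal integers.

Byte[0]=72: 1-byte ASCII. cp=U+0072
Byte[1]=E8: 3-byte lead, need 2 cont bytes. acc=0x8
Byte[2]=99: continuation. acc=(acc<<6)|0x19=0x219
Byte[3]=86: continuation. acc=(acc<<6)|0x06=0x8646
Completed: cp=U+8646 (starts at byte 1)
Byte[4]=49: 1-byte ASCII. cp=U+0049
Byte[5]=EA: 3-byte lead, need 2 cont bytes. acc=0xA
Byte[6]=A3: continuation. acc=(acc<<6)|0x23=0x2A3
Byte[7]=B7: continuation. acc=(acc<<6)|0x37=0xA8F7
Completed: cp=U+A8F7 (starts at byte 5)
Byte[8]=21: 1-byte ASCII. cp=U+0021
Byte[9]=F0: 4-byte lead, need 3 cont bytes. acc=0x0
Byte[10]=95: continuation. acc=(acc<<6)|0x15=0x15
Byte[11]=99: continuation. acc=(acc<<6)|0x19=0x559
Byte[12]=AD: continuation. acc=(acc<<6)|0x2D=0x1566D
Completed: cp=U+1566D (starts at byte 9)
Byte[13]=C9: 2-byte lead, need 1 cont bytes. acc=0x9
Byte[14]=92: continuation. acc=(acc<<6)|0x12=0x252
Completed: cp=U+0252 (starts at byte 13)

Answer: 0 1 4 5 8 9 13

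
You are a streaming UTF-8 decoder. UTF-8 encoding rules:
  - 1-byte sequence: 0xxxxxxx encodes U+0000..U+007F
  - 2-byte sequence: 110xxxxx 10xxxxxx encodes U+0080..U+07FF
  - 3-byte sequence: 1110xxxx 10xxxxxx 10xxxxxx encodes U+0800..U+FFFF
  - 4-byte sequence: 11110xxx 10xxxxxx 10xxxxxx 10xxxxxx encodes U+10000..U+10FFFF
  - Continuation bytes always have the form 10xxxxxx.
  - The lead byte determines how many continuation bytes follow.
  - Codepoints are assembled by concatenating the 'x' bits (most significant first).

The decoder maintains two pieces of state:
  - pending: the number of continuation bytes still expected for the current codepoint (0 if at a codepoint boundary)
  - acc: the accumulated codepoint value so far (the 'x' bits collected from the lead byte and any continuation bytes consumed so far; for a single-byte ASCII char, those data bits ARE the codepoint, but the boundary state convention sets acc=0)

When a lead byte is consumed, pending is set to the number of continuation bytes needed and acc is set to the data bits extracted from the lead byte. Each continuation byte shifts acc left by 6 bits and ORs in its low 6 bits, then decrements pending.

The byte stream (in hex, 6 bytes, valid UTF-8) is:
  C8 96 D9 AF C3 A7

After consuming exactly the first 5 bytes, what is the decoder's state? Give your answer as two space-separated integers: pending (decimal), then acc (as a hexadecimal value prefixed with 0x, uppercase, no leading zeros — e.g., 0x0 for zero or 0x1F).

Byte[0]=C8: 2-byte lead. pending=1, acc=0x8
Byte[1]=96: continuation. acc=(acc<<6)|0x16=0x216, pending=0
Byte[2]=D9: 2-byte lead. pending=1, acc=0x19
Byte[3]=AF: continuation. acc=(acc<<6)|0x2F=0x66F, pending=0
Byte[4]=C3: 2-byte lead. pending=1, acc=0x3

Answer: 1 0x3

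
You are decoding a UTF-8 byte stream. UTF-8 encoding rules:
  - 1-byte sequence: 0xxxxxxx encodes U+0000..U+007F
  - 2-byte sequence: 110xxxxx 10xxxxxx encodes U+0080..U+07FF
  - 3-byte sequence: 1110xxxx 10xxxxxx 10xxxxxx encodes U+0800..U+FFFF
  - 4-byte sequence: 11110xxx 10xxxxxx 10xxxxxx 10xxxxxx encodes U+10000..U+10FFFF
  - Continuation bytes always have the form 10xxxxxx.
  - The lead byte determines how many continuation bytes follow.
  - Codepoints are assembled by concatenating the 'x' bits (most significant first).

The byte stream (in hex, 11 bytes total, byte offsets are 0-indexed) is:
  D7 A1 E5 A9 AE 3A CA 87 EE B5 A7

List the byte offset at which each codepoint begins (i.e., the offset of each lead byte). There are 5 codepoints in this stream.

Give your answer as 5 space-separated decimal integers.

Byte[0]=D7: 2-byte lead, need 1 cont bytes. acc=0x17
Byte[1]=A1: continuation. acc=(acc<<6)|0x21=0x5E1
Completed: cp=U+05E1 (starts at byte 0)
Byte[2]=E5: 3-byte lead, need 2 cont bytes. acc=0x5
Byte[3]=A9: continuation. acc=(acc<<6)|0x29=0x169
Byte[4]=AE: continuation. acc=(acc<<6)|0x2E=0x5A6E
Completed: cp=U+5A6E (starts at byte 2)
Byte[5]=3A: 1-byte ASCII. cp=U+003A
Byte[6]=CA: 2-byte lead, need 1 cont bytes. acc=0xA
Byte[7]=87: continuation. acc=(acc<<6)|0x07=0x287
Completed: cp=U+0287 (starts at byte 6)
Byte[8]=EE: 3-byte lead, need 2 cont bytes. acc=0xE
Byte[9]=B5: continuation. acc=(acc<<6)|0x35=0x3B5
Byte[10]=A7: continuation. acc=(acc<<6)|0x27=0xED67
Completed: cp=U+ED67 (starts at byte 8)

Answer: 0 2 5 6 8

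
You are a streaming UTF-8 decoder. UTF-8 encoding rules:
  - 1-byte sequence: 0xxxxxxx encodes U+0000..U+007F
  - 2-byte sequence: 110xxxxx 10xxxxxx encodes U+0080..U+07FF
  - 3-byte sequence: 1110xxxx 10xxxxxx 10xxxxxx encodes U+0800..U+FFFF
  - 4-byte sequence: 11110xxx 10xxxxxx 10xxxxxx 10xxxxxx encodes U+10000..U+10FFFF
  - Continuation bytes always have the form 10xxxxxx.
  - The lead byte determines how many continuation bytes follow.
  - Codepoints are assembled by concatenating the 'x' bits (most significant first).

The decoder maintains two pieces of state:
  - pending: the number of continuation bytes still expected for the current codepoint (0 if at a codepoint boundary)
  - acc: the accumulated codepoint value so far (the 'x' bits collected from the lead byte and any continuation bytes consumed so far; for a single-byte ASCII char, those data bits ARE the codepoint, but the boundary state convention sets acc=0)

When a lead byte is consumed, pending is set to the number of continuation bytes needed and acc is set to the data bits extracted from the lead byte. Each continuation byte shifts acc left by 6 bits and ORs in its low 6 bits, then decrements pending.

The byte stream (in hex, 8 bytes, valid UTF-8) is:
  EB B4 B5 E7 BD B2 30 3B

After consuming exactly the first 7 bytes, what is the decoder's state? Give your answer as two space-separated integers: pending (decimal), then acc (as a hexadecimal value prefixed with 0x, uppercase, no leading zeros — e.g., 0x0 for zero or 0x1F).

Byte[0]=EB: 3-byte lead. pending=2, acc=0xB
Byte[1]=B4: continuation. acc=(acc<<6)|0x34=0x2F4, pending=1
Byte[2]=B5: continuation. acc=(acc<<6)|0x35=0xBD35, pending=0
Byte[3]=E7: 3-byte lead. pending=2, acc=0x7
Byte[4]=BD: continuation. acc=(acc<<6)|0x3D=0x1FD, pending=1
Byte[5]=B2: continuation. acc=(acc<<6)|0x32=0x7F72, pending=0
Byte[6]=30: 1-byte. pending=0, acc=0x0

Answer: 0 0x0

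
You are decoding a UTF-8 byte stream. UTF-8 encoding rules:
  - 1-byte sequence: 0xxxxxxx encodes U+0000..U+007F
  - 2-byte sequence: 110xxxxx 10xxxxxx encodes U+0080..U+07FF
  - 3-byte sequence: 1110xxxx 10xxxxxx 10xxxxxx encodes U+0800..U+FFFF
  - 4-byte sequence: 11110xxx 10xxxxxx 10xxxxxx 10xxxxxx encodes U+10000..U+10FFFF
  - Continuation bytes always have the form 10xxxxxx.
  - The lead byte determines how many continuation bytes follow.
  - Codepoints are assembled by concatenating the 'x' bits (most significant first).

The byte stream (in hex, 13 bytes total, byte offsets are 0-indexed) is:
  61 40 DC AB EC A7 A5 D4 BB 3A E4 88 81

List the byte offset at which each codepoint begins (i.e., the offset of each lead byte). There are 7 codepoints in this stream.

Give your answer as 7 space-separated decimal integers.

Answer: 0 1 2 4 7 9 10

Derivation:
Byte[0]=61: 1-byte ASCII. cp=U+0061
Byte[1]=40: 1-byte ASCII. cp=U+0040
Byte[2]=DC: 2-byte lead, need 1 cont bytes. acc=0x1C
Byte[3]=AB: continuation. acc=(acc<<6)|0x2B=0x72B
Completed: cp=U+072B (starts at byte 2)
Byte[4]=EC: 3-byte lead, need 2 cont bytes. acc=0xC
Byte[5]=A7: continuation. acc=(acc<<6)|0x27=0x327
Byte[6]=A5: continuation. acc=(acc<<6)|0x25=0xC9E5
Completed: cp=U+C9E5 (starts at byte 4)
Byte[7]=D4: 2-byte lead, need 1 cont bytes. acc=0x14
Byte[8]=BB: continuation. acc=(acc<<6)|0x3B=0x53B
Completed: cp=U+053B (starts at byte 7)
Byte[9]=3A: 1-byte ASCII. cp=U+003A
Byte[10]=E4: 3-byte lead, need 2 cont bytes. acc=0x4
Byte[11]=88: continuation. acc=(acc<<6)|0x08=0x108
Byte[12]=81: continuation. acc=(acc<<6)|0x01=0x4201
Completed: cp=U+4201 (starts at byte 10)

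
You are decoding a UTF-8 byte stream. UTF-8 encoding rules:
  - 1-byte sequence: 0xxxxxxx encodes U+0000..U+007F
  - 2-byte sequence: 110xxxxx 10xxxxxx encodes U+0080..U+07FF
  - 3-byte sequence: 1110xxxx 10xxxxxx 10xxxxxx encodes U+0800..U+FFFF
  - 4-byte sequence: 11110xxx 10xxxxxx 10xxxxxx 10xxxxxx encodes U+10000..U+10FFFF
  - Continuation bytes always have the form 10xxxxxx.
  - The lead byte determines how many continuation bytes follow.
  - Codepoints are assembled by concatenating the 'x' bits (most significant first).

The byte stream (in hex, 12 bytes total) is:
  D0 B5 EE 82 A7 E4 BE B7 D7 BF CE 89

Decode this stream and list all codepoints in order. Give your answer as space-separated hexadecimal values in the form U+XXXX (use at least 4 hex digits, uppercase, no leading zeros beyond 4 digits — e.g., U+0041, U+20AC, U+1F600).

Byte[0]=D0: 2-byte lead, need 1 cont bytes. acc=0x10
Byte[1]=B5: continuation. acc=(acc<<6)|0x35=0x435
Completed: cp=U+0435 (starts at byte 0)
Byte[2]=EE: 3-byte lead, need 2 cont bytes. acc=0xE
Byte[3]=82: continuation. acc=(acc<<6)|0x02=0x382
Byte[4]=A7: continuation. acc=(acc<<6)|0x27=0xE0A7
Completed: cp=U+E0A7 (starts at byte 2)
Byte[5]=E4: 3-byte lead, need 2 cont bytes. acc=0x4
Byte[6]=BE: continuation. acc=(acc<<6)|0x3E=0x13E
Byte[7]=B7: continuation. acc=(acc<<6)|0x37=0x4FB7
Completed: cp=U+4FB7 (starts at byte 5)
Byte[8]=D7: 2-byte lead, need 1 cont bytes. acc=0x17
Byte[9]=BF: continuation. acc=(acc<<6)|0x3F=0x5FF
Completed: cp=U+05FF (starts at byte 8)
Byte[10]=CE: 2-byte lead, need 1 cont bytes. acc=0xE
Byte[11]=89: continuation. acc=(acc<<6)|0x09=0x389
Completed: cp=U+0389 (starts at byte 10)

Answer: U+0435 U+E0A7 U+4FB7 U+05FF U+0389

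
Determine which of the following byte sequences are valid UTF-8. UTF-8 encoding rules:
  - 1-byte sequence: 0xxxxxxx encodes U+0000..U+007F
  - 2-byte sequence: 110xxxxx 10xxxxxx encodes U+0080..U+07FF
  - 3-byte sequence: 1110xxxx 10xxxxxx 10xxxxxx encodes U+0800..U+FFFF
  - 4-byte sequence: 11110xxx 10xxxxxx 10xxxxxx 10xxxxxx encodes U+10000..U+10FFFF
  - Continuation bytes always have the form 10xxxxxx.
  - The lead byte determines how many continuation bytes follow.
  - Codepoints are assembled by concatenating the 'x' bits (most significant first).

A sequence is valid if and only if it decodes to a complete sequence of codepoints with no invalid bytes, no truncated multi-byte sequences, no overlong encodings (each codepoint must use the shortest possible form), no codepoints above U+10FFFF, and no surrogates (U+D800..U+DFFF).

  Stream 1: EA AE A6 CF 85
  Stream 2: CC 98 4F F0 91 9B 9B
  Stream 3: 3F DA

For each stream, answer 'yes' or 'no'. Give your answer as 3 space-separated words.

Stream 1: decodes cleanly. VALID
Stream 2: decodes cleanly. VALID
Stream 3: error at byte offset 2. INVALID

Answer: yes yes no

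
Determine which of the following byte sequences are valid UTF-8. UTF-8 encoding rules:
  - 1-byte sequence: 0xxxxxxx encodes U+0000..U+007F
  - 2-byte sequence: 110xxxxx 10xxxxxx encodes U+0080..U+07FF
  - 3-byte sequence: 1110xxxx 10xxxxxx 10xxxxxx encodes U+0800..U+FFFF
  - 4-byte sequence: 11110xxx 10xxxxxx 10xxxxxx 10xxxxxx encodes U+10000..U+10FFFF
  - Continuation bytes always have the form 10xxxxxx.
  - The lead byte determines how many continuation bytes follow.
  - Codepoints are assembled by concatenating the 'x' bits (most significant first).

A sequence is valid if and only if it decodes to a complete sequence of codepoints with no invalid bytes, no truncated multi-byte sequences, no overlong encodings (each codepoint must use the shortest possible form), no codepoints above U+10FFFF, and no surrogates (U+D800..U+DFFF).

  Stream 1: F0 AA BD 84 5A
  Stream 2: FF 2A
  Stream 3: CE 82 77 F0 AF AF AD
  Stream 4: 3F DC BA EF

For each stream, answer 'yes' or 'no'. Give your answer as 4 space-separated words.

Stream 1: decodes cleanly. VALID
Stream 2: error at byte offset 0. INVALID
Stream 3: decodes cleanly. VALID
Stream 4: error at byte offset 4. INVALID

Answer: yes no yes no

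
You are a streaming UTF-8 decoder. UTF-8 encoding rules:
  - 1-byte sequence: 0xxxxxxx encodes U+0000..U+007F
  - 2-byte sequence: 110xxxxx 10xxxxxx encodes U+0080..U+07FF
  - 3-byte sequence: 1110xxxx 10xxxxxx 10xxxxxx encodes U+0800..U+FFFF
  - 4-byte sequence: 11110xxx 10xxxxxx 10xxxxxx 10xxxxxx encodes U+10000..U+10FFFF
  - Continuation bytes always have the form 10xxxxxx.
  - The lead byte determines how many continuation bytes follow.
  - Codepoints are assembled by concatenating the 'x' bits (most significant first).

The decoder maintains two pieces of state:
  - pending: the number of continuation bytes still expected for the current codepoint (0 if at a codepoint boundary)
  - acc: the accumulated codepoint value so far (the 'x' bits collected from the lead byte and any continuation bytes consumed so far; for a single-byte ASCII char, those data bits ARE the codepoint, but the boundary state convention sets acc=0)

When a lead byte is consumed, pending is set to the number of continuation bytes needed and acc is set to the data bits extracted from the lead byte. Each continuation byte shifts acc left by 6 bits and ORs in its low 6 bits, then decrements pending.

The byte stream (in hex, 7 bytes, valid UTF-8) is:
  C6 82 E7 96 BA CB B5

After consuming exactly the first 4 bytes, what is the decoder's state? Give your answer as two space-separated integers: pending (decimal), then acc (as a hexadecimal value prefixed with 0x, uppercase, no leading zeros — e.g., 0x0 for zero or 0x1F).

Byte[0]=C6: 2-byte lead. pending=1, acc=0x6
Byte[1]=82: continuation. acc=(acc<<6)|0x02=0x182, pending=0
Byte[2]=E7: 3-byte lead. pending=2, acc=0x7
Byte[3]=96: continuation. acc=(acc<<6)|0x16=0x1D6, pending=1

Answer: 1 0x1D6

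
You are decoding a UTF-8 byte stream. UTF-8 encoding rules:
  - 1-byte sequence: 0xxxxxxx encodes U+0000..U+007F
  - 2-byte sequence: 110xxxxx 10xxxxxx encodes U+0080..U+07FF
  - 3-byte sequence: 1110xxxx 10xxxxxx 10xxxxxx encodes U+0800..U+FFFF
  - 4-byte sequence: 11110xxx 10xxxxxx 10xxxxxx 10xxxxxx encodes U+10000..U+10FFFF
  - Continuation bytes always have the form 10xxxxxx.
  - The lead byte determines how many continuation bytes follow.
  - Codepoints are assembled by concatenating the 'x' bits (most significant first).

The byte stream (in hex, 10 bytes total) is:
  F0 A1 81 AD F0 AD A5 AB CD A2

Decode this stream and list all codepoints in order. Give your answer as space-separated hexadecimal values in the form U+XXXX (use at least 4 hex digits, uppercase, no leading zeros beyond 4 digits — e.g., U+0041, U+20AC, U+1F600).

Byte[0]=F0: 4-byte lead, need 3 cont bytes. acc=0x0
Byte[1]=A1: continuation. acc=(acc<<6)|0x21=0x21
Byte[2]=81: continuation. acc=(acc<<6)|0x01=0x841
Byte[3]=AD: continuation. acc=(acc<<6)|0x2D=0x2106D
Completed: cp=U+2106D (starts at byte 0)
Byte[4]=F0: 4-byte lead, need 3 cont bytes. acc=0x0
Byte[5]=AD: continuation. acc=(acc<<6)|0x2D=0x2D
Byte[6]=A5: continuation. acc=(acc<<6)|0x25=0xB65
Byte[7]=AB: continuation. acc=(acc<<6)|0x2B=0x2D96B
Completed: cp=U+2D96B (starts at byte 4)
Byte[8]=CD: 2-byte lead, need 1 cont bytes. acc=0xD
Byte[9]=A2: continuation. acc=(acc<<6)|0x22=0x362
Completed: cp=U+0362 (starts at byte 8)

Answer: U+2106D U+2D96B U+0362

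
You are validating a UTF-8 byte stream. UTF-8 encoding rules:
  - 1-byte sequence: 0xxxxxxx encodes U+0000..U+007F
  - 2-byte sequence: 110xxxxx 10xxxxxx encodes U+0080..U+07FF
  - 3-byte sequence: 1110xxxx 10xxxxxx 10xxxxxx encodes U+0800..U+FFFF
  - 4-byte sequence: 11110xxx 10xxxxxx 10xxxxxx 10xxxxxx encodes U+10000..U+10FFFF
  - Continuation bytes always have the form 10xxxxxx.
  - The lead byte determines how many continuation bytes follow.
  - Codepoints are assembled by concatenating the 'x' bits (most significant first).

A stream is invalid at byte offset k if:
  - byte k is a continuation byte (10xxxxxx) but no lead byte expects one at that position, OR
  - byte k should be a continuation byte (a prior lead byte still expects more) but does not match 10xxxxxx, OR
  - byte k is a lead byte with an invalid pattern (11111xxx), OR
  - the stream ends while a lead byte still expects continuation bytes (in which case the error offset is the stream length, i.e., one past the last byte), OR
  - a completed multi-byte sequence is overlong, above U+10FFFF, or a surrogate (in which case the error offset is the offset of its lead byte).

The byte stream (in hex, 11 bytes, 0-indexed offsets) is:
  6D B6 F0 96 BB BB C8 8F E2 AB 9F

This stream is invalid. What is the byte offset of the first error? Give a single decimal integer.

Byte[0]=6D: 1-byte ASCII. cp=U+006D
Byte[1]=B6: INVALID lead byte (not 0xxx/110x/1110/11110)

Answer: 1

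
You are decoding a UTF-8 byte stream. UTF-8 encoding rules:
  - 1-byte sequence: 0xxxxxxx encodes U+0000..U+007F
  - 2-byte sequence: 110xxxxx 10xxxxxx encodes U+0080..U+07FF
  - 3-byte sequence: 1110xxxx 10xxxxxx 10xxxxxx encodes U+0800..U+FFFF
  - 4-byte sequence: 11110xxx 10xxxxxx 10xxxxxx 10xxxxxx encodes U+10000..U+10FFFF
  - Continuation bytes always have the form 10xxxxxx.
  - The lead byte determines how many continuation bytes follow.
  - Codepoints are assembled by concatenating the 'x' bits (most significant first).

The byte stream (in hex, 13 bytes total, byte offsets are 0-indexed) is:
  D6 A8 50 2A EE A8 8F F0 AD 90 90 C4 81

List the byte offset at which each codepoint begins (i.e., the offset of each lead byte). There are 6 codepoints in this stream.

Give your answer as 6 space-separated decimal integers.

Answer: 0 2 3 4 7 11

Derivation:
Byte[0]=D6: 2-byte lead, need 1 cont bytes. acc=0x16
Byte[1]=A8: continuation. acc=(acc<<6)|0x28=0x5A8
Completed: cp=U+05A8 (starts at byte 0)
Byte[2]=50: 1-byte ASCII. cp=U+0050
Byte[3]=2A: 1-byte ASCII. cp=U+002A
Byte[4]=EE: 3-byte lead, need 2 cont bytes. acc=0xE
Byte[5]=A8: continuation. acc=(acc<<6)|0x28=0x3A8
Byte[6]=8F: continuation. acc=(acc<<6)|0x0F=0xEA0F
Completed: cp=U+EA0F (starts at byte 4)
Byte[7]=F0: 4-byte lead, need 3 cont bytes. acc=0x0
Byte[8]=AD: continuation. acc=(acc<<6)|0x2D=0x2D
Byte[9]=90: continuation. acc=(acc<<6)|0x10=0xB50
Byte[10]=90: continuation. acc=(acc<<6)|0x10=0x2D410
Completed: cp=U+2D410 (starts at byte 7)
Byte[11]=C4: 2-byte lead, need 1 cont bytes. acc=0x4
Byte[12]=81: continuation. acc=(acc<<6)|0x01=0x101
Completed: cp=U+0101 (starts at byte 11)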